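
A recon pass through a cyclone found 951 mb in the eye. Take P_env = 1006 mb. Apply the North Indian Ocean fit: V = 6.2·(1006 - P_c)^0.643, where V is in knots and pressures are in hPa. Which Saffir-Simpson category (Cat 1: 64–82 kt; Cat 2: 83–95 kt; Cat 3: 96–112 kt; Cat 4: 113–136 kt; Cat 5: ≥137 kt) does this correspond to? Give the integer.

1

ΔP = 1006 − 951 = 55 mb.
V ≈ 6.2 × 55^0.643 = 6.2 × 13.15 ≈ 82 kt.
82 kt falls in the Category 1 band.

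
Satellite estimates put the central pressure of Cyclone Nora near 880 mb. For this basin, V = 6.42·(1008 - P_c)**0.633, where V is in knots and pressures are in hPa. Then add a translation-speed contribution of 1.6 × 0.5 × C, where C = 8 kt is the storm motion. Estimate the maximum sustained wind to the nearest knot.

ΔP = 1008 − 880 = 128 mb.
128^0.633 ≈ 21.571.
V ≈ 6.42 × 21.571 ≈ 138.5 kt.
Translation term: 1.6 × 0.5 × 8 = 6.4 kt.
Corrected V ≈ 144.9 kt → 145 kt.

145 kt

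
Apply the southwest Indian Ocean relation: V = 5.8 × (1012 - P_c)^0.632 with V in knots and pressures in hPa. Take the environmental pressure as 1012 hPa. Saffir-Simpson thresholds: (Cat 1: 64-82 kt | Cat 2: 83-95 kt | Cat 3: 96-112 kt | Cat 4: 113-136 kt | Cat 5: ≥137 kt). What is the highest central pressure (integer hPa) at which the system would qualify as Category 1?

Category 1 begins at V = 64 kt.
Required ΔP = (64/5.8)^(1/0.632) = 11.034^1.582 ≈ 44.66 hPa.
P_c ≤ 1012 − 44.66 = 967.34, so the highest integer P_c is 967 hPa.

967 hPa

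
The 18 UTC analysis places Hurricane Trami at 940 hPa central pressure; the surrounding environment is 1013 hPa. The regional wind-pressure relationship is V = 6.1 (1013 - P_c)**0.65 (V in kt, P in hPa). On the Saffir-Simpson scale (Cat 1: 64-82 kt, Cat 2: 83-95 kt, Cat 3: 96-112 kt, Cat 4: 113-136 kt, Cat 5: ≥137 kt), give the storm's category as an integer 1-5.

3

ΔP = 1013 − 940 = 73 hPa.
V ≈ 6.1 × 73^0.65 = 6.1 × 16.26 ≈ 99 kt.
99 kt falls in the Category 3 band.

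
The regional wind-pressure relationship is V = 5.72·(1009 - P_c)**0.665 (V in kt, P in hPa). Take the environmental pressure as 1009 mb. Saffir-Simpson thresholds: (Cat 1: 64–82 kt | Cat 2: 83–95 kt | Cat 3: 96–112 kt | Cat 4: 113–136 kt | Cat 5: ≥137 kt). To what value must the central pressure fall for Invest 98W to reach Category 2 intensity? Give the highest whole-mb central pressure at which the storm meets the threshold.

953 mb

Category 2 begins at V = 83 kt.
Required ΔP = (83/5.72)^(1/0.665) = 14.510^1.504 ≈ 55.83 mb.
P_c ≤ 1009 − 55.83 = 953.17, so the highest integer P_c is 953 mb.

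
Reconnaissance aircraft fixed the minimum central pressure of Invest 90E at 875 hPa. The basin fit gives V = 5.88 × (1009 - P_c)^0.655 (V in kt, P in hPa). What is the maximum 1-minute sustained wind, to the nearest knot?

ΔP = 1009 − 875 = 134 hPa.
134^0.655 ≈ 24.732.
V ≈ 5.88 × 24.732 ≈ 145.4 kt.

145 kt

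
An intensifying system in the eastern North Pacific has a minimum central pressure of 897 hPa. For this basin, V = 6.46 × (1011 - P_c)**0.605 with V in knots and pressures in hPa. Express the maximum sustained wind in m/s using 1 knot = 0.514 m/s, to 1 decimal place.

ΔP = 1011 − 897 = 114 hPa.
V ≈ 6.46 × 114^0.605 = 6.46 × 17.556 ≈ 113.412 kt.
113.412 × 0.514 ≈ 58.29 m/s → 58.3 m/s.

58.3 m/s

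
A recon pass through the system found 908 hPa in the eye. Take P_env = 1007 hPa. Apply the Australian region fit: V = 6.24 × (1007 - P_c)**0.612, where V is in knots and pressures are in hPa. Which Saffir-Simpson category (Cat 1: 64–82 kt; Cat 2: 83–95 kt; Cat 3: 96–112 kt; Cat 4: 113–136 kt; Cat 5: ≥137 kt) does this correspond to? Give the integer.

ΔP = 1007 − 908 = 99 hPa.
V ≈ 6.24 × 99^0.612 = 6.24 × 16.65 ≈ 104 kt.
104 kt falls in the Category 3 band.

3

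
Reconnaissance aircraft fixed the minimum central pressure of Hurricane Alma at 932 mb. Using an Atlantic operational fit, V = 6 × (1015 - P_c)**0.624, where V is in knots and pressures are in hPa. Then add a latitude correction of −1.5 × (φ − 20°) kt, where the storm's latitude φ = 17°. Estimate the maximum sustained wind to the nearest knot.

99 kt

ΔP = 1015 − 932 = 83 mb.
83^0.624 ≈ 15.758.
V ≈ 6 × 15.758 ≈ 94.5 kt.
Latitude correction: −1.5 × (17 − 20) = 4.5 kt.
Corrected V ≈ 99 kt → 99 kt.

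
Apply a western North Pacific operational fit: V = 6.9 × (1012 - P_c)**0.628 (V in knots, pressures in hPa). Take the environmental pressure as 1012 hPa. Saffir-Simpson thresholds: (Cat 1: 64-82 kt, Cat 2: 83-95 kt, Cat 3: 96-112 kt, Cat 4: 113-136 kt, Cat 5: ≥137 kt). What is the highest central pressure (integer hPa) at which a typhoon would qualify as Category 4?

926 hPa

Category 4 begins at V = 113 kt.
Required ΔP = (113/6.9)^(1/0.628) = 16.377^1.592 ≈ 85.80 hPa.
P_c ≤ 1012 − 85.80 = 926.20, so the highest integer P_c is 926 hPa.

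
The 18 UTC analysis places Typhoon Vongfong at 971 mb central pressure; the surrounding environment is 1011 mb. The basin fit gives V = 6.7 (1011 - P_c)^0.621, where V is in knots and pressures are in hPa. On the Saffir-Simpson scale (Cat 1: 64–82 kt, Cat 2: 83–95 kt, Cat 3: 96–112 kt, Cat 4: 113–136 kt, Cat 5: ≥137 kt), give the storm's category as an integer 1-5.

ΔP = 1011 − 971 = 40 mb.
V ≈ 6.7 × 40^0.621 = 6.7 × 9.88 ≈ 66 kt.
66 kt falls in the Category 1 band.

1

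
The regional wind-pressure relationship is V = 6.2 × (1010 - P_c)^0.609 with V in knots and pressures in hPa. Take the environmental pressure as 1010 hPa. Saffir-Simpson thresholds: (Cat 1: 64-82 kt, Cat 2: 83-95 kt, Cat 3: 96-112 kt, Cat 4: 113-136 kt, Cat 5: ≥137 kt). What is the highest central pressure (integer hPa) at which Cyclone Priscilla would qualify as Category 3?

920 hPa

Category 3 begins at V = 96 kt.
Required ΔP = (96/6.2)^(1/0.609) = 15.484^1.642 ≈ 89.91 hPa.
P_c ≤ 1010 − 89.91 = 920.09, so the highest integer P_c is 920 hPa.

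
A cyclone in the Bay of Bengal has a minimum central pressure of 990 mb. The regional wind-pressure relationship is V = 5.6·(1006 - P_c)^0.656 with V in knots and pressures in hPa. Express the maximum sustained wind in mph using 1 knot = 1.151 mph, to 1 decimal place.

ΔP = 1006 − 990 = 16 mb.
V ≈ 5.6 × 16^0.656 = 5.6 × 6.165 ≈ 34.522 kt.
34.522 × 1.151 ≈ 39.73 mph → 39.7 mph.

39.7 mph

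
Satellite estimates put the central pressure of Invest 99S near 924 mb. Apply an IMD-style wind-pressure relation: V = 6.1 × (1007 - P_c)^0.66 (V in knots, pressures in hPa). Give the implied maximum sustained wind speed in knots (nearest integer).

ΔP = 1007 − 924 = 83 mb.
83^0.66 ≈ 18.475.
V ≈ 6.1 × 18.475 ≈ 112.7 kt.

113 kt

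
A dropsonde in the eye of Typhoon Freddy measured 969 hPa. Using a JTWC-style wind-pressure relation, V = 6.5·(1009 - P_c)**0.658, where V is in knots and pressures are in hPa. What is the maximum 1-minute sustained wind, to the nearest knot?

74 kt

ΔP = 1009 − 969 = 40 hPa.
40^0.658 ≈ 11.328.
V ≈ 6.5 × 11.328 ≈ 73.6 kt.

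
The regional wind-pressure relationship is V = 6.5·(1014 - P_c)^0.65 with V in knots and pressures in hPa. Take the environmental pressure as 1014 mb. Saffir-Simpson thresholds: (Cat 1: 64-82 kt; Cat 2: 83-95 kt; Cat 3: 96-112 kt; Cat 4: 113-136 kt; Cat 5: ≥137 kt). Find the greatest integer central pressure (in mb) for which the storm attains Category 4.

Category 4 begins at V = 113 kt.
Required ΔP = (113/6.5)^(1/0.65) = 17.385^1.538 ≈ 80.90 mb.
P_c ≤ 1014 − 80.90 = 933.10, so the highest integer P_c is 933 mb.

933 mb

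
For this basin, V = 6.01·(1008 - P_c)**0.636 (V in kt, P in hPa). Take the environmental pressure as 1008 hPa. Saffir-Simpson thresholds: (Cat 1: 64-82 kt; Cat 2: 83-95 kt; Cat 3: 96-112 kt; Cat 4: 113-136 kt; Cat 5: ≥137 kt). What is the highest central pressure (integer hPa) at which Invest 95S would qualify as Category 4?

907 hPa

Category 4 begins at V = 113 kt.
Required ΔP = (113/6.01)^(1/0.636) = 18.802^1.572 ≈ 100.80 hPa.
P_c ≤ 1008 − 100.80 = 907.20, so the highest integer P_c is 907 hPa.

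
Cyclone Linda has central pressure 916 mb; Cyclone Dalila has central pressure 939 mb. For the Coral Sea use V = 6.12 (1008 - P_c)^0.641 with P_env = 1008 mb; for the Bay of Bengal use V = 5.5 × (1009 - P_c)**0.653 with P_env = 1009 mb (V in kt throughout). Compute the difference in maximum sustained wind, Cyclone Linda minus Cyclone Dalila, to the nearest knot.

Cyclone Linda: ΔP = 92; V ≈ 6.12 × 92^0.641 ≈ 111.06 kt.
Cyclone Dalila: ΔP = 70; V ≈ 5.5 × 70^0.653 ≈ 88.15 kt.
Difference ≈ 111.06 − 88.15 = 22.91 → 23 kt.

23 kt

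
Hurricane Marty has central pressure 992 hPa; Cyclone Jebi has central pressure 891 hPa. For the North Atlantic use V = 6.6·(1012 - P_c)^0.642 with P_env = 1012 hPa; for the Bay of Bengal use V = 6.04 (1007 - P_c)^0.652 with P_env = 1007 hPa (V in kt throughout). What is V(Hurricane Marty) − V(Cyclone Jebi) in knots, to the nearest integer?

Hurricane Marty: ΔP = 20; V ≈ 6.6 × 20^0.642 ≈ 45.17 kt.
Cyclone Jebi: ΔP = 116; V ≈ 6.04 × 116^0.652 ≈ 133.99 kt.
Difference ≈ 45.17 − 133.99 = -88.82 → -89 kt.

-89 kt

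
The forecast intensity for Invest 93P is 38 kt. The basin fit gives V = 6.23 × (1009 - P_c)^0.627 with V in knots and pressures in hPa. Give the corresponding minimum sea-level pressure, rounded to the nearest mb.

991 mb

ΔP = (V / 6.23)^(1/0.627) = (38/6.23)^1.595.
38/6.23 = 6.100; 6.100^1.595 ≈ 17.88 mb.
P_c = 1009 − 17.88 = 991.12 ≈ 991 mb.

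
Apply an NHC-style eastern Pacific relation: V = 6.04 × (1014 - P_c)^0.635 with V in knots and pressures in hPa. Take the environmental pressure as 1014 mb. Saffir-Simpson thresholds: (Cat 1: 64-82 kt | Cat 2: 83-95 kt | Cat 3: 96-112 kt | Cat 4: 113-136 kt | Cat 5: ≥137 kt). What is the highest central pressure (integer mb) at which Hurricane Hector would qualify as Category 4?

Category 4 begins at V = 113 kt.
Required ΔP = (113/6.04)^(1/0.635) = 18.709^1.575 ≈ 100.74 mb.
P_c ≤ 1014 − 100.74 = 913.26, so the highest integer P_c is 913 mb.

913 mb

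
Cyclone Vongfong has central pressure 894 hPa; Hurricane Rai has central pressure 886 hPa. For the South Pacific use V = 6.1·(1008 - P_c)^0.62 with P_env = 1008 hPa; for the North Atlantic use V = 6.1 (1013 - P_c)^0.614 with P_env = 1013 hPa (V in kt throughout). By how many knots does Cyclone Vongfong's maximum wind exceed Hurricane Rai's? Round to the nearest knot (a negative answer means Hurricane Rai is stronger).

-4 kt

Cyclone Vongfong: ΔP = 114; V ≈ 6.1 × 114^0.62 ≈ 114.98 kt.
Hurricane Rai: ΔP = 127; V ≈ 6.1 × 127^0.614 ≈ 119.42 kt.
Difference ≈ 114.98 − 119.42 = -4.44 → -4 kt.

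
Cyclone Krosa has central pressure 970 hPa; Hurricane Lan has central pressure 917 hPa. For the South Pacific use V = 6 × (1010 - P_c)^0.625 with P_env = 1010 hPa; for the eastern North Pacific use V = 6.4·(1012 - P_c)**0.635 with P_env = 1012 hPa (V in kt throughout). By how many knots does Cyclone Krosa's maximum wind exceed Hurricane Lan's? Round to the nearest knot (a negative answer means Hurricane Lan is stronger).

Cyclone Krosa: ΔP = 40; V ≈ 6 × 40^0.625 ≈ 60.18 kt.
Hurricane Lan: ΔP = 95; V ≈ 6.4 × 95^0.635 ≈ 115.35 kt.
Difference ≈ 60.18 − 115.35 = -55.17 → -55 kt.

-55 kt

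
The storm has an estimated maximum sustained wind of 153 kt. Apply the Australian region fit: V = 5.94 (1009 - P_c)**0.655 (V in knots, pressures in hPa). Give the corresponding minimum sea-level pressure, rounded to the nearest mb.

866 mb

ΔP = (V / 5.94)^(1/0.655) = (153/5.94)^1.527.
153/5.94 = 25.758; 25.758^1.527 ≈ 142.58 mb.
P_c = 1009 − 142.58 = 866.42 ≈ 866 mb.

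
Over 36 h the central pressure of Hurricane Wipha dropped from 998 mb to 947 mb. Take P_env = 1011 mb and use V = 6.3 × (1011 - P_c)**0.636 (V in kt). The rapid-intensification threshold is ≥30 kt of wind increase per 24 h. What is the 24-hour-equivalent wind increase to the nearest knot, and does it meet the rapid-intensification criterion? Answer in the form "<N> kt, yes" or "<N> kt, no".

38 kt, yes

V₁: ΔP = 13, V ≈ 6.3 × 13^0.636 ≈ 32.20 kt.
V₂: ΔP = 64, V ≈ 6.3 × 64^0.636 ≈ 88.73 kt.
ΔV over 36 h = 56.53 kt → 24 h equivalent = 56.53 × 24/36 ≈ 37.69 kt.
38 kt ≥ 30 kt ⇒ rapid intensification.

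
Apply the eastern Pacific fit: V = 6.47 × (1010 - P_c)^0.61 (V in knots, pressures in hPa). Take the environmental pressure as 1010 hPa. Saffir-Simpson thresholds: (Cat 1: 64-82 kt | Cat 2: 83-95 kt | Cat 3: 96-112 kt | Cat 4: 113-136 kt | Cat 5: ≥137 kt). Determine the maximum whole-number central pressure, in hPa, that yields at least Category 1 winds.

967 hPa

Category 1 begins at V = 64 kt.
Required ΔP = (64/6.47)^(1/0.61) = 9.892^1.639 ≈ 42.82 hPa.
P_c ≤ 1010 − 42.82 = 967.18, so the highest integer P_c is 967 hPa.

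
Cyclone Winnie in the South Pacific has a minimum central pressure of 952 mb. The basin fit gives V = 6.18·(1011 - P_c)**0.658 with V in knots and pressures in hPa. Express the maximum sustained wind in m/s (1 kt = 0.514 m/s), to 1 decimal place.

ΔP = 1011 − 952 = 59 mb.
V ≈ 6.18 × 59^0.658 = 6.18 × 14.629 ≈ 90.408 kt.
90.408 × 0.514 ≈ 46.47 m/s → 46.5 m/s.

46.5 m/s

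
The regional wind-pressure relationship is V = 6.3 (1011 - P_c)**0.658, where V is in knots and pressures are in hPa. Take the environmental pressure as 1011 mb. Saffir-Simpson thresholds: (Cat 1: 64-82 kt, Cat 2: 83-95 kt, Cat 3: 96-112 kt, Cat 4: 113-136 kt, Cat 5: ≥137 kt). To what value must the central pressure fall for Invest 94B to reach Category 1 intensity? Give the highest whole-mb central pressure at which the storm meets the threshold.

977 mb

Category 1 begins at V = 64 kt.
Required ΔP = (64/6.3)^(1/0.658) = 10.159^1.520 ≈ 33.90 mb.
P_c ≤ 1011 − 33.90 = 977.10, so the highest integer P_c is 977 mb.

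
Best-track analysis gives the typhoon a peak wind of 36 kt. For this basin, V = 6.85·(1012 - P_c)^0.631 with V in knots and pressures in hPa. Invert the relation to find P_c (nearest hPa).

ΔP = (V / 6.85)^(1/0.631) = (36/6.85)^1.585.
36/6.85 = 5.255; 5.255^1.585 ≈ 13.87 hPa.
P_c = 1012 − 13.87 = 998.13 ≈ 998 hPa.

998 hPa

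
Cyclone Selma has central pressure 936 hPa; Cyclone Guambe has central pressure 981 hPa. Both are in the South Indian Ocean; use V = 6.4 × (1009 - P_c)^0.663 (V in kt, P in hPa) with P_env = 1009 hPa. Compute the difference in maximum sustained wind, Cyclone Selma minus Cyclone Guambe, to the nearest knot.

Cyclone Selma: ΔP = 73; V ≈ 6.4 × 73^0.663 ≈ 110.04 kt.
Cyclone Guambe: ΔP = 28; V ≈ 6.4 × 28^0.663 ≈ 58.30 kt.
Difference ≈ 110.04 − 58.30 = 51.74 → 52 kt.

52 kt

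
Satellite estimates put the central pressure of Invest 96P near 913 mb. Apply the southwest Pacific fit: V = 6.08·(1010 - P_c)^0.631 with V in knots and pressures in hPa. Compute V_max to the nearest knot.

ΔP = 1010 − 913 = 97 mb.
97^0.631 ≈ 17.933.
V ≈ 6.08 × 17.933 ≈ 109.0 kt.

109 kt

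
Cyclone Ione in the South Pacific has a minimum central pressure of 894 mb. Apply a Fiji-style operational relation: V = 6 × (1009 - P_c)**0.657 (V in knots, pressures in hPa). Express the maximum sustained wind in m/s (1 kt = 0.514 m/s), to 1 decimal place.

69.7 m/s

ΔP = 1009 − 894 = 115 mb.
V ≈ 6 × 115^0.657 = 6 × 22.588 ≈ 135.528 kt.
135.528 × 0.514 ≈ 69.66 m/s → 69.7 m/s.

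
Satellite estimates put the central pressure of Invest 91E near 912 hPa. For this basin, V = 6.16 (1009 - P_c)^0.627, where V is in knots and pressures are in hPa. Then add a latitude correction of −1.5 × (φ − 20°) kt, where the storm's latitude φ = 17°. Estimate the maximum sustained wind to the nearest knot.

113 kt

ΔP = 1009 − 912 = 97 hPa.
97^0.627 ≈ 17.608.
V ≈ 6.16 × 17.608 ≈ 108.5 kt.
Latitude correction: −1.5 × (17 − 20) = 4.5 kt.
Corrected V ≈ 113 kt → 113 kt.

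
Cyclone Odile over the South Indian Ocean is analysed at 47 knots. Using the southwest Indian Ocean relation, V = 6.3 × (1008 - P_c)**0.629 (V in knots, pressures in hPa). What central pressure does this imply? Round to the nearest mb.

ΔP = (V / 6.3)^(1/0.629) = (47/6.3)^1.590.
47/6.3 = 7.460; 7.460^1.590 ≈ 24.41 mb.
P_c = 1008 − 24.41 = 983.59 ≈ 984 mb.

984 mb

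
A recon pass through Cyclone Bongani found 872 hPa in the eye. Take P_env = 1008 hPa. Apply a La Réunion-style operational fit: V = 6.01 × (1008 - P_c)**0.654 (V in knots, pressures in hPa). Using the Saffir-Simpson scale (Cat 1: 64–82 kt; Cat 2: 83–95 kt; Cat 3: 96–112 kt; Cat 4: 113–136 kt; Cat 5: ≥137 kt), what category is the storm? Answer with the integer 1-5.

ΔP = 1008 − 872 = 136 hPa.
V ≈ 6.01 × 136^0.654 = 6.01 × 24.85 ≈ 149 kt.
149 kt falls in the Category 5 band.

5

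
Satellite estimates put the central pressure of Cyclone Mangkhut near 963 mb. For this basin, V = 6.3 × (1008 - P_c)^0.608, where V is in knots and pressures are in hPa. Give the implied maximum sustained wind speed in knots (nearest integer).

64 kt

ΔP = 1008 − 963 = 45 mb.
45^0.608 ≈ 10.119.
V ≈ 6.3 × 10.119 ≈ 63.8 kt.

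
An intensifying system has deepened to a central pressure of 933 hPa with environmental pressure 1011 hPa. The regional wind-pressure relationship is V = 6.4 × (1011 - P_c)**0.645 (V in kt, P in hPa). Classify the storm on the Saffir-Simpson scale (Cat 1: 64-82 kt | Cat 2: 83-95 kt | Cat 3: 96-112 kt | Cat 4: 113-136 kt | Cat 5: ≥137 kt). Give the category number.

ΔP = 1011 − 933 = 78 hPa.
V ≈ 6.4 × 78^0.645 = 6.4 × 16.61 ≈ 106 kt.
106 kt falls in the Category 3 band.

3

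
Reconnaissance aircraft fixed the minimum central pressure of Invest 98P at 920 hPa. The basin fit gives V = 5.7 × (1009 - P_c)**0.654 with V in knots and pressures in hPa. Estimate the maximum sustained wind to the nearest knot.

ΔP = 1009 − 920 = 89 hPa.
89^0.654 ≈ 18.832.
V ≈ 5.7 × 18.832 ≈ 107.3 kt.

107 kt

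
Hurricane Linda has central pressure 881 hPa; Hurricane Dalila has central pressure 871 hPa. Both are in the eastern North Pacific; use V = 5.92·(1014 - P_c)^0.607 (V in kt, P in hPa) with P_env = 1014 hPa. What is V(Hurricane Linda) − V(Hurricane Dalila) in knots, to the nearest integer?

-5 kt

Hurricane Linda: ΔP = 133; V ≈ 5.92 × 133^0.607 ≈ 115.21 kt.
Hurricane Dalila: ΔP = 143; V ≈ 5.92 × 143^0.607 ≈ 120.40 kt.
Difference ≈ 115.21 − 120.40 = -5.19 → -5 kt.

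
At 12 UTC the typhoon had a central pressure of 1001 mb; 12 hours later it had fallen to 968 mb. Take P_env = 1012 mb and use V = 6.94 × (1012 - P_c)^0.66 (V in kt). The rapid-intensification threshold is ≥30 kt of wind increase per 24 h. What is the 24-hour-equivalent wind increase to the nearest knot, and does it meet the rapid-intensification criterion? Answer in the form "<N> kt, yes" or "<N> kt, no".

V₁: ΔP = 11, V ≈ 6.94 × 11^0.66 ≈ 33.78 kt.
V₂: ΔP = 44, V ≈ 6.94 × 44^0.66 ≈ 84.34 kt.
ΔV over 12 h = 50.56 kt → 24 h equivalent = 50.56 × 24/12 ≈ 101.12 kt.
101 kt ≥ 30 kt ⇒ rapid intensification.

101 kt, yes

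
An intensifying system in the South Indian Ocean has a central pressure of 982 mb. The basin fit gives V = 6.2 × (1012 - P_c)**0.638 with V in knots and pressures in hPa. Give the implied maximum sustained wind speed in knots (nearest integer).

54 kt

ΔP = 1012 − 982 = 30 mb.
30^0.638 ≈ 8.758.
V ≈ 6.2 × 8.758 ≈ 54.3 kt.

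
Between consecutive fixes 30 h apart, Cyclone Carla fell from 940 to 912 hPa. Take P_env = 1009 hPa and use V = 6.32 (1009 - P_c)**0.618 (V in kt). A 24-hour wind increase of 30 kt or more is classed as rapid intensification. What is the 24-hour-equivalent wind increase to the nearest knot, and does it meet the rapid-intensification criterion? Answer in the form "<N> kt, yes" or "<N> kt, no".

16 kt, no

V₁: ΔP = 69, V ≈ 6.32 × 69^0.618 ≈ 86.52 kt.
V₂: ΔP = 97, V ≈ 6.32 × 97^0.618 ≈ 106.79 kt.
ΔV over 30 h = 20.27 kt → 24 h equivalent = 20.27 × 24/30 ≈ 16.22 kt.
16 kt < 30 kt ⇒ not rapid intensification.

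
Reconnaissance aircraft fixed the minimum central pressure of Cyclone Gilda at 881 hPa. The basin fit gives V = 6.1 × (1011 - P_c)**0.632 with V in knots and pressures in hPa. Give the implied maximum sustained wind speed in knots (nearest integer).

132 kt

ΔP = 1011 − 881 = 130 hPa.
130^0.632 ≈ 21.678.
V ≈ 6.1 × 21.678 ≈ 132.2 kt.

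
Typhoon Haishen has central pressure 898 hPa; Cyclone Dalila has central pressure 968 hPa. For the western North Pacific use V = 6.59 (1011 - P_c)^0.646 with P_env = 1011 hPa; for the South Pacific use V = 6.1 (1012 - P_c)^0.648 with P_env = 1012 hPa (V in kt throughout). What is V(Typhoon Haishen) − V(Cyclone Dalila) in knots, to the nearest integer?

Typhoon Haishen: ΔP = 113; V ≈ 6.59 × 113^0.646 ≈ 139.69 kt.
Cyclone Dalila: ΔP = 44; V ≈ 6.1 × 44^0.648 ≈ 70.84 kt.
Difference ≈ 139.69 − 70.84 = 68.85 → 69 kt.

69 kt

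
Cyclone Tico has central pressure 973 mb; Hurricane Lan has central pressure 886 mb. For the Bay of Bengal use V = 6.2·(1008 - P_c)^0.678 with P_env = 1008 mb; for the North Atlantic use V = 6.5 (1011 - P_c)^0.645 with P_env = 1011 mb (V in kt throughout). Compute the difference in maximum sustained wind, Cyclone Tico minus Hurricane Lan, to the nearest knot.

Cyclone Tico: ΔP = 35; V ≈ 6.2 × 35^0.678 ≈ 69.07 kt.
Hurricane Lan: ΔP = 125; V ≈ 6.5 × 125^0.645 ≈ 146.36 kt.
Difference ≈ 69.07 − 146.36 = -77.29 → -77 kt.

-77 kt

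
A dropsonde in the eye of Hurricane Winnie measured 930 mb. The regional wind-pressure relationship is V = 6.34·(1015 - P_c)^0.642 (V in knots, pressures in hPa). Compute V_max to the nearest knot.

110 kt

ΔP = 1015 − 930 = 85 mb.
85^0.642 ≈ 17.326.
V ≈ 6.34 × 17.326 ≈ 109.8 kt.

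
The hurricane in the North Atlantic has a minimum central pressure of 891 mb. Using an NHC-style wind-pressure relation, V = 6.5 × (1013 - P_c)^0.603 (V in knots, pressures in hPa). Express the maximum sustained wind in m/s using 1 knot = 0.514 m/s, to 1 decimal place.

ΔP = 1013 − 891 = 122 mb.
V ≈ 6.5 × 122^0.603 = 6.5 × 18.117 ≈ 117.757 kt.
117.757 × 0.514 ≈ 60.53 m/s → 60.5 m/s.

60.5 m/s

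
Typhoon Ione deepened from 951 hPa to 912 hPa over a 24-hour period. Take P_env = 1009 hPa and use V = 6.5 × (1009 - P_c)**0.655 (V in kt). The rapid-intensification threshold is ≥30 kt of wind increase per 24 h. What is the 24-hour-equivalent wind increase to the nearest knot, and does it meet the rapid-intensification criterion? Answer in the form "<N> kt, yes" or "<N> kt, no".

V₁: ΔP = 58, V ≈ 6.5 × 58^0.655 ≈ 92.89 kt.
V₂: ΔP = 97, V ≈ 6.5 × 97^0.655 ≈ 130.09 kt.
ΔV over 24 h = 37.20 kt → 24 h equivalent = 37.20 × 24/24 ≈ 37.20 kt.
37 kt ≥ 30 kt ⇒ rapid intensification.

37 kt, yes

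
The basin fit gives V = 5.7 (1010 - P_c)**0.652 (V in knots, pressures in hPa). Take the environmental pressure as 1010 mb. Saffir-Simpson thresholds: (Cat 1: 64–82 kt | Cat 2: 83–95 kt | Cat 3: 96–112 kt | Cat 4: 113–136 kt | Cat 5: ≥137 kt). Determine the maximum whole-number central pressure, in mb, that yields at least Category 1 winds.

969 mb

Category 1 begins at V = 64 kt.
Required ΔP = (64/5.7)^(1/0.652) = 11.228^1.534 ≈ 40.82 mb.
P_c ≤ 1010 − 40.82 = 969.18, so the highest integer P_c is 969 mb.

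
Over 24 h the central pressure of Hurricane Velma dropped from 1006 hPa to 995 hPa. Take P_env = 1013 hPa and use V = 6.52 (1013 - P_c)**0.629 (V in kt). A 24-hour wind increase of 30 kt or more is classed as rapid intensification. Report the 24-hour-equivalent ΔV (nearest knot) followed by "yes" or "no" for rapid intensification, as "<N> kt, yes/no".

V₁: ΔP = 7, V ≈ 6.52 × 7^0.629 ≈ 22.17 kt.
V₂: ΔP = 18, V ≈ 6.52 × 18^0.629 ≈ 40.16 kt.
ΔV over 24 h = 17.99 kt → 24 h equivalent = 17.99 × 24/24 ≈ 17.99 kt.
18 kt < 30 kt ⇒ not rapid intensification.

18 kt, no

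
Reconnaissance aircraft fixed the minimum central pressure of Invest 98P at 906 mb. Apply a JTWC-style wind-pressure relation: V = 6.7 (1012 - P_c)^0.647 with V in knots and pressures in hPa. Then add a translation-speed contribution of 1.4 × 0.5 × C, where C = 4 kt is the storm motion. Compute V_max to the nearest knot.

140 kt

ΔP = 1012 − 906 = 106 mb.
106^0.647 ≈ 20.435.
V ≈ 6.7 × 20.435 ≈ 136.9 kt.
Translation term: 1.4 × 0.5 × 4 = 2.8 kt.
Corrected V ≈ 139.7 kt → 140 kt.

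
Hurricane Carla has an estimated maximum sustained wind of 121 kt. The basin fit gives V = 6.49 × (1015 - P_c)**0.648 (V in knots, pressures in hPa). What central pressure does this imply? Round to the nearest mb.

ΔP = (V / 6.49)^(1/0.648) = (121/6.49)^1.543.
121/6.49 = 18.644; 18.644^1.543 ≈ 91.35 mb.
P_c = 1015 − 91.35 = 923.65 ≈ 924 mb.

924 mb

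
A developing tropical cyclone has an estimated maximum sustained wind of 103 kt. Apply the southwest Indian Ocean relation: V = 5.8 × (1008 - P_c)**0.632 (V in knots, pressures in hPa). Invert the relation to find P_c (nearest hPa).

913 hPa

ΔP = (V / 5.8)^(1/0.632) = (103/5.8)^1.582.
103/5.8 = 17.759; 17.759^1.582 ≈ 94.82 hPa.
P_c = 1008 − 94.82 = 913.18 ≈ 913 hPa.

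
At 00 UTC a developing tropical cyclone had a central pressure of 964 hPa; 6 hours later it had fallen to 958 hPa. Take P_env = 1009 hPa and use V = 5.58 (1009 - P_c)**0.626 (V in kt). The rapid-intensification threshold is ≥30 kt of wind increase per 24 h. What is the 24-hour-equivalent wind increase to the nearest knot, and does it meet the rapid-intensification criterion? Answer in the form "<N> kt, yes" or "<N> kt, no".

V₁: ΔP = 45, V ≈ 5.58 × 45^0.626 ≈ 60.47 kt.
V₂: ΔP = 51, V ≈ 5.58 × 51^0.626 ≈ 65.40 kt.
ΔV over 6 h = 4.93 kt → 24 h equivalent = 4.93 × 24/6 ≈ 19.72 kt.
20 kt < 30 kt ⇒ not rapid intensification.

20 kt, no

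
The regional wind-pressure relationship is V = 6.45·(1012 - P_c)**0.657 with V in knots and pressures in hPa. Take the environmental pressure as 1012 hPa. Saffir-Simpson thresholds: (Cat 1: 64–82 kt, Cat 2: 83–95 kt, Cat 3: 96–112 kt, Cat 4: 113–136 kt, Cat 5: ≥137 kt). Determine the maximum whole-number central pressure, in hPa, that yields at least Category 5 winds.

Category 5 begins at V = 137 kt.
Required ΔP = (137/6.45)^(1/0.657) = 21.240^1.522 ≈ 104.72 hPa.
P_c ≤ 1012 − 104.72 = 907.28, so the highest integer P_c is 907 hPa.

907 hPa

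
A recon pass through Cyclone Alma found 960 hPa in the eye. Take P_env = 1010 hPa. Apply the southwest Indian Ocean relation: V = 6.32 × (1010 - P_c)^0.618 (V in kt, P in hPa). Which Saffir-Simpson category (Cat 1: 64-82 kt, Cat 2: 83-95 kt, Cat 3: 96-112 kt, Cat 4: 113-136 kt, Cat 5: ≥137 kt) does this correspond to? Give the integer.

1

ΔP = 1010 − 960 = 50 hPa.
V ≈ 6.32 × 50^0.618 = 6.32 × 11.22 ≈ 71 kt.
71 kt falls in the Category 1 band.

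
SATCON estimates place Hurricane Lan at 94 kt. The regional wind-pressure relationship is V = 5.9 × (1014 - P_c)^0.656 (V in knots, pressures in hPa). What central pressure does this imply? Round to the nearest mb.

946 mb

ΔP = (V / 5.9)^(1/0.656) = (94/5.9)^1.524.
94/5.9 = 15.932; 15.932^1.524 ≈ 68.04 mb.
P_c = 1014 − 68.04 = 945.96 ≈ 946 mb.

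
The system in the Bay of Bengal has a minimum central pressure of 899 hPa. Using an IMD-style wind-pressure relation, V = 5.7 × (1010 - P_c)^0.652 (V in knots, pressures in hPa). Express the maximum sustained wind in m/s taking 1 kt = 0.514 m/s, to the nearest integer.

ΔP = 1010 − 899 = 111 hPa.
V ≈ 5.7 × 111^0.652 = 5.7 × 21.555 ≈ 122.864 kt.
122.864 × 0.514 ≈ 63.15 m/s → 63 m/s.

63 m/s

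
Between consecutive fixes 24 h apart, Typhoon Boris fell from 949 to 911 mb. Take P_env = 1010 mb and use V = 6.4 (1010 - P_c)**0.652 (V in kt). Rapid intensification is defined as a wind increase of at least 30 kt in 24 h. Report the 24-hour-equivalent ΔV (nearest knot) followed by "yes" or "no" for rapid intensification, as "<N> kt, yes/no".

35 kt, yes

V₁: ΔP = 61, V ≈ 6.4 × 61^0.652 ≈ 93.37 kt.
V₂: ΔP = 99, V ≈ 6.4 × 99^0.652 ≈ 128.04 kt.
ΔV over 24 h = 34.67 kt → 24 h equivalent = 34.67 × 24/24 ≈ 34.67 kt.
35 kt ≥ 30 kt ⇒ rapid intensification.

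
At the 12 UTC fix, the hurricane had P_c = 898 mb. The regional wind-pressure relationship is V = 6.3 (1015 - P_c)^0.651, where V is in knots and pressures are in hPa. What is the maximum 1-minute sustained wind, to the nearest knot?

ΔP = 1015 − 898 = 117 mb.
117^0.651 ≈ 22.202.
V ≈ 6.3 × 22.202 ≈ 139.9 kt.

140 kt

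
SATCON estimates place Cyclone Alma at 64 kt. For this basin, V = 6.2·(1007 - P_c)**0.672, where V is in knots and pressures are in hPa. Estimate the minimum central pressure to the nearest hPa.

ΔP = (V / 6.2)^(1/0.672) = (64/6.2)^1.488.
64/6.2 = 10.323; 10.323^1.488 ≈ 32.26 hPa.
P_c = 1007 − 32.26 = 974.74 ≈ 975 hPa.

975 hPa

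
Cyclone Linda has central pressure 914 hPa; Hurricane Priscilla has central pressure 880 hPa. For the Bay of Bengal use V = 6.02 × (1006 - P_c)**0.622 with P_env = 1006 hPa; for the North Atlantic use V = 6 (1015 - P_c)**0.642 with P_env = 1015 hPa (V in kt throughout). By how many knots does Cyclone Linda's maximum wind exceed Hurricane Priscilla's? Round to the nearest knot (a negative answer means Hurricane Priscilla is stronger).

Cyclone Linda: ΔP = 92; V ≈ 6.02 × 92^0.622 ≈ 100.25 kt.
Hurricane Priscilla: ΔP = 135; V ≈ 6 × 135^0.642 ≈ 139.90 kt.
Difference ≈ 100.25 − 139.90 = -39.65 → -40 kt.

-40 kt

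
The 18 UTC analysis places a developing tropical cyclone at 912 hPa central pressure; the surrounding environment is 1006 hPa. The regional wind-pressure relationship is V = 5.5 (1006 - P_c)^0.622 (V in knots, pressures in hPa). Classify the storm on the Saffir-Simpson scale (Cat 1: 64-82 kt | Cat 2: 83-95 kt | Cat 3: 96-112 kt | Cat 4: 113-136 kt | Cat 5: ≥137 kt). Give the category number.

ΔP = 1006 − 912 = 94 hPa.
V ≈ 5.5 × 94^0.622 = 5.5 × 16.88 ≈ 93 kt.
93 kt falls in the Category 2 band.

2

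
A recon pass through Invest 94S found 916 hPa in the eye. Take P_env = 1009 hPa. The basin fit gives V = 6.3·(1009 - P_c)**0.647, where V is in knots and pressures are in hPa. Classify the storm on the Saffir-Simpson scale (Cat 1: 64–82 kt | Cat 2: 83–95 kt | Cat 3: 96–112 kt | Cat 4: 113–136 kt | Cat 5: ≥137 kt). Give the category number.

ΔP = 1009 − 916 = 93 hPa.
V ≈ 6.3 × 93^0.647 = 6.3 × 18.78 ≈ 118 kt.
118 kt falls in the Category 4 band.

4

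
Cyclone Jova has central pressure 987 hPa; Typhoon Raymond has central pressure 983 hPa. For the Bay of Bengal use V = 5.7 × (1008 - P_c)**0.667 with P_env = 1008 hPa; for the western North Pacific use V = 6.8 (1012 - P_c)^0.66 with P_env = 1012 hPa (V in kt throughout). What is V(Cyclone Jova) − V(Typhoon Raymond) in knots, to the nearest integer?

-19 kt

Cyclone Jova: ΔP = 21; V ≈ 5.7 × 21^0.667 ≈ 43.43 kt.
Typhoon Raymond: ΔP = 29; V ≈ 6.8 × 29^0.66 ≈ 62.76 kt.
Difference ≈ 43.43 − 62.76 = -19.33 → -19 kt.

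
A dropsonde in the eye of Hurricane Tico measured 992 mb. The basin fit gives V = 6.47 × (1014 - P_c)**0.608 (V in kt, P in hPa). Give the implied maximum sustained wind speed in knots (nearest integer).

ΔP = 1014 − 992 = 22 mb.
22^0.608 ≈ 6.549.
V ≈ 6.47 × 6.549 ≈ 42.4 kt.

42 kt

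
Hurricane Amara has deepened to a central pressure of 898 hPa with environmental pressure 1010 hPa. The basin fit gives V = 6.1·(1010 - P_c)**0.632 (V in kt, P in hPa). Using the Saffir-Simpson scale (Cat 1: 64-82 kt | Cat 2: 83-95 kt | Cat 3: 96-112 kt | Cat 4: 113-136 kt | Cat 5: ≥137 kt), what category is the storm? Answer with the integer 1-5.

ΔP = 1010 − 898 = 112 hPa.
V ≈ 6.1 × 112^0.632 = 6.1 × 19.73 ≈ 120 kt.
120 kt falls in the Category 4 band.

4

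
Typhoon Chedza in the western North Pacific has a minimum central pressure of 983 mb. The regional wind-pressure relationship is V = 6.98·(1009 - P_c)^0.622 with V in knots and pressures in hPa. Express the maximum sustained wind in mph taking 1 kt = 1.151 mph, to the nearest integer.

61 mph

ΔP = 1009 − 983 = 26 mb.
V ≈ 6.98 × 26^0.622 = 6.98 × 7.588 ≈ 52.963 kt.
52.963 × 1.151 ≈ 60.96 mph → 61 mph.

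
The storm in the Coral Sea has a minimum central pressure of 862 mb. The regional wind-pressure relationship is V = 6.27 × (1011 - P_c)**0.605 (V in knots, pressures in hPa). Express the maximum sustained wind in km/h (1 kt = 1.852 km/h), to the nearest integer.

ΔP = 1011 − 862 = 149 mb.
V ≈ 6.27 × 149^0.605 = 6.27 × 20.643 ≈ 129.433 kt.
129.433 × 1.852 ≈ 239.71 km/h → 240 km/h.

240 km/h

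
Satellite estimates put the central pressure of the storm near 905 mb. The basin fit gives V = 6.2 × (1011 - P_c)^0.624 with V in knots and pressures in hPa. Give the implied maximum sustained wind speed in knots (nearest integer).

114 kt

ΔP = 1011 − 905 = 106 mb.
106^0.624 ≈ 18.357.
V ≈ 6.2 × 18.357 ≈ 113.8 kt.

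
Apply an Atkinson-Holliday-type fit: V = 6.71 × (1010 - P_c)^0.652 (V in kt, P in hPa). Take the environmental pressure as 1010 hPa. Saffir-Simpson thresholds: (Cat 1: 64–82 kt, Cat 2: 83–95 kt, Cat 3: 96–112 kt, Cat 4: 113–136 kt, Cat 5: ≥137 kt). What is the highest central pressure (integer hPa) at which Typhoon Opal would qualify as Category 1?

Category 1 begins at V = 64 kt.
Required ΔP = (64/6.71)^(1/0.652) = 9.538^1.534 ≈ 31.79 hPa.
P_c ≤ 1010 − 31.79 = 978.21, so the highest integer P_c is 978 hPa.

978 hPa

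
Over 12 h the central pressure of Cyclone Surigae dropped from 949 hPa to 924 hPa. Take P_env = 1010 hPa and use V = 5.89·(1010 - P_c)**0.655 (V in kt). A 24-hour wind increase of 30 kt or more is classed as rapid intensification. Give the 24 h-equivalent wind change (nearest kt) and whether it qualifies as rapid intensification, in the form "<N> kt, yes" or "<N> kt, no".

V₁: ΔP = 61, V ≈ 5.89 × 61^0.655 ≈ 87.00 kt.
V₂: ΔP = 86, V ≈ 5.89 × 86^0.655 ≈ 108.95 kt.
ΔV over 12 h = 21.95 kt → 24 h equivalent = 21.95 × 24/12 ≈ 43.90 kt.
44 kt ≥ 30 kt ⇒ rapid intensification.

44 kt, yes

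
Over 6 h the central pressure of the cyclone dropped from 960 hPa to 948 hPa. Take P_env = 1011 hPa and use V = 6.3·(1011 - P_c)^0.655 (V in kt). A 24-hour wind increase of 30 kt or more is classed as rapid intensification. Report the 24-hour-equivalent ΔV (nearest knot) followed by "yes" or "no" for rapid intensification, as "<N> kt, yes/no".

49 kt, yes

V₁: ΔP = 51, V ≈ 6.3 × 51^0.655 ≈ 82.76 kt.
V₂: ΔP = 63, V ≈ 6.3 × 63^0.655 ≈ 95.04 kt.
ΔV over 6 h = 12.28 kt → 24 h equivalent = 12.28 × 24/6 ≈ 49.12 kt.
49 kt ≥ 30 kt ⇒ rapid intensification.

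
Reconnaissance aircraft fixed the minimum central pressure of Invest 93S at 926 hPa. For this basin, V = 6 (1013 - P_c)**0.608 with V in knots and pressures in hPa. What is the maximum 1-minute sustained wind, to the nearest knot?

91 kt

ΔP = 1013 − 926 = 87 hPa.
87^0.608 ≈ 15.109.
V ≈ 6 × 15.109 ≈ 90.7 kt.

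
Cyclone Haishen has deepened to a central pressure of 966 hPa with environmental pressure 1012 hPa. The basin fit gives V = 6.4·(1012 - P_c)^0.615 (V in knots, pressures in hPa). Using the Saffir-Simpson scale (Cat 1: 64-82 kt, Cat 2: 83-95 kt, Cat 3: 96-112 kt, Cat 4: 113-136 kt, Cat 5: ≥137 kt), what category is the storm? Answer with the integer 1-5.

1

ΔP = 1012 − 966 = 46 hPa.
V ≈ 6.4 × 46^0.615 = 6.4 × 10.53 ≈ 67 kt.
67 kt falls in the Category 1 band.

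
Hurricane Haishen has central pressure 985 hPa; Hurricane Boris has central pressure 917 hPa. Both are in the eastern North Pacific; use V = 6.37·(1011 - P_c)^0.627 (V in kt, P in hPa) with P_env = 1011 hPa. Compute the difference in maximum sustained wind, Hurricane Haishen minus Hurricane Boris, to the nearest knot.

Hurricane Haishen: ΔP = 26; V ≈ 6.37 × 26^0.627 ≈ 49.13 kt.
Hurricane Boris: ΔP = 94; V ≈ 6.37 × 94^0.627 ≈ 109.97 kt.
Difference ≈ 49.13 − 109.97 = -60.84 → -61 kt.

-61 kt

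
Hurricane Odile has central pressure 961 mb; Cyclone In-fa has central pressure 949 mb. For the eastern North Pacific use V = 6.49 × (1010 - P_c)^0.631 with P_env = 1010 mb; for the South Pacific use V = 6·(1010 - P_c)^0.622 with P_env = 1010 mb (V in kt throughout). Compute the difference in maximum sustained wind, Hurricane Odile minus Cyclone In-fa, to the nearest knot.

-2 kt

Hurricane Odile: ΔP = 49; V ≈ 6.49 × 49^0.631 ≈ 75.64 kt.
Cyclone In-fa: ΔP = 61; V ≈ 6 × 61^0.622 ≈ 77.38 kt.
Difference ≈ 75.64 − 77.38 = -1.74 → -2 kt.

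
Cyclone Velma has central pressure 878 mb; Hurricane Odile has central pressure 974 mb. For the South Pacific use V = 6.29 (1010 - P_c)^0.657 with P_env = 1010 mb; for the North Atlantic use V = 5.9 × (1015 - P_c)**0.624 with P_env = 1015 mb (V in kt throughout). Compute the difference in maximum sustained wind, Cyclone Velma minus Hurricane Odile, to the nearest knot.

96 kt

Cyclone Velma: ΔP = 132; V ≈ 6.29 × 132^0.657 ≈ 155.55 kt.
Hurricane Odile: ΔP = 41; V ≈ 5.9 × 41^0.624 ≈ 59.87 kt.
Difference ≈ 155.55 − 59.87 = 95.68 → 96 kt.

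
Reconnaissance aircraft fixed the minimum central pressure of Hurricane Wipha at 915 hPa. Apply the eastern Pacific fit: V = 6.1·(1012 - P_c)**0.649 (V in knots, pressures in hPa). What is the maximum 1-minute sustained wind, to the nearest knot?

119 kt

ΔP = 1012 − 915 = 97 hPa.
97^0.649 ≈ 19.472.
V ≈ 6.1 × 19.472 ≈ 118.8 kt.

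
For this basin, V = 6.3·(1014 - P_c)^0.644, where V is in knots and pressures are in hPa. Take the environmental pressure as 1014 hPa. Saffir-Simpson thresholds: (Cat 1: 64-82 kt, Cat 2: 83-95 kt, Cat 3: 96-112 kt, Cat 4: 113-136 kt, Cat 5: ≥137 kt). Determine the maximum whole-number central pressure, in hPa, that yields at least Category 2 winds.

959 hPa

Category 2 begins at V = 83 kt.
Required ΔP = (83/6.3)^(1/0.644) = 13.175^1.553 ≈ 54.79 hPa.
P_c ≤ 1014 − 54.79 = 959.21, so the highest integer P_c is 959 hPa.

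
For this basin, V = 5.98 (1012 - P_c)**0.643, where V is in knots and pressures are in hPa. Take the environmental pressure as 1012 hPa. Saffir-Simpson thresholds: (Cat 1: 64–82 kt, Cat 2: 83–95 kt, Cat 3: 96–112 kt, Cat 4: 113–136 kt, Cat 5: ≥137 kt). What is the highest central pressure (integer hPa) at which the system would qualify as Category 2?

Category 2 begins at V = 83 kt.
Required ΔP = (83/5.98)^(1/0.643) = 13.880^1.555 ≈ 59.79 hPa.
P_c ≤ 1012 − 59.79 = 952.21, so the highest integer P_c is 952 hPa.

952 hPa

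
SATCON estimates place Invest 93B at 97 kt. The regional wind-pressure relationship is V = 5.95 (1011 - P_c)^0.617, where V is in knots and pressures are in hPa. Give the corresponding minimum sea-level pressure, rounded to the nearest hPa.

919 hPa

ΔP = (V / 5.95)^(1/0.617) = (97/5.95)^1.621.
97/5.95 = 16.303; 16.303^1.621 ≈ 92.21 hPa.
P_c = 1011 − 92.21 = 918.79 ≈ 919 hPa.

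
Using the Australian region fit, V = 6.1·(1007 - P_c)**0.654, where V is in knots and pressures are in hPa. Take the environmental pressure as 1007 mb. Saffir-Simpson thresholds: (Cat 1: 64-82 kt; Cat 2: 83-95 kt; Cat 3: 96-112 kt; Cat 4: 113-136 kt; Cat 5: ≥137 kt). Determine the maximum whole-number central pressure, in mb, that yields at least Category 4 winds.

Category 4 begins at V = 113 kt.
Required ΔP = (113/6.1)^(1/0.654) = 18.525^1.529 ≈ 86.79 mb.
P_c ≤ 1007 − 86.79 = 920.21, so the highest integer P_c is 920 mb.

920 mb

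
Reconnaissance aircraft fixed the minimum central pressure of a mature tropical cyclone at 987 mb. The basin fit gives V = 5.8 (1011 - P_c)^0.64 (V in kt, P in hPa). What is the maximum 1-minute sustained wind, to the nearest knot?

ΔP = 1011 − 987 = 24 mb.
24^0.64 ≈ 7.644.
V ≈ 5.8 × 7.644 ≈ 44.3 kt.

44 kt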